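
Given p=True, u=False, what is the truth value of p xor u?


Exclusive or is true when exactly one operand is true.
Substitute: p=True, u=False.
True xor False evaluates to True.

True


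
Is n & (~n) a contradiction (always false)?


Truth table over {n}:
n | φ
-----
False | False
True | False
Every row is false.

Yes, it is a contradiction.


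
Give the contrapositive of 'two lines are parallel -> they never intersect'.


The contrapositive of (P → Q) is (¬Q → ¬P); it is logically equivalent to the original.
Here P = 'two lines are parallel' and Q = 'they never intersect'.

If not (they never intersect), then not (two lines are parallel).


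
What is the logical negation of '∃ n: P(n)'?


¬(∀ x: φ) = ∃ x: ¬φ, and ¬(∃ x: φ) = ∀ x: ¬φ.
Apply to the existential statement.

∀ n: ¬(P(n))


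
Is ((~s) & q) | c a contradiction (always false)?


Truth table over {c, q, s}:
c | q | s | φ
-------------
False | False | False | False
True | False | False | True
False | True | False | True
True | True | False | True
False | False | True | False
True | False | True | True
False | True | True | False
True | True | True | True
Satisfying assignment at row 2: c=True, q=False, s=False gives True.

No, it is not a contradiction.


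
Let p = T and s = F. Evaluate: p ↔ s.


Biconditional is true when both operands have the same truth value.
Substitute: p=T, s=F.
T ↔ F evaluates to F.

F


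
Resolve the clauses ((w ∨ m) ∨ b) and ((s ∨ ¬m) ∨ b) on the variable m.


The clauses contain complementary literals m and ¬m.
Resolution eliminates this pair and disjoins the remaining literals (merging duplicates).

((b ∨ w) ∨ s)


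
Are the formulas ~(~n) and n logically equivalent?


Compare truth tables:
n | φ | ψ
---------
False | False | False
True | True | True
The columns φ and ψ agree on every row.

Yes, they are logically equivalent.


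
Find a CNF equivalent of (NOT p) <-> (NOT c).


Step 1: Rewrite (¬p) ↔ (¬c) as ((¬p) → (¬c)) ∧ ((¬c) → (¬p)).
Step 2: Rewrite each implication as a disjunction.
Step 3: Eliminate any double negations (¬¬X = X).

(p OR (NOT c)) AND (c OR (NOT p))


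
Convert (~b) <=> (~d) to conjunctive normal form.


Step 1: Rewrite (¬b) ↔ (¬d) as ((¬b) → (¬d)) ∧ ((¬d) → (¬b)).
Step 2: Rewrite each implication as a disjunction.
Step 3: Eliminate any double negations (¬¬X = X).

(b | (~d)) & (d | (~b))


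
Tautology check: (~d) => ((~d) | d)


Build the truth table over {d}:
d | φ
-----
False | True
True | True
Every row evaluates to true.

Yes, it is a tautology.


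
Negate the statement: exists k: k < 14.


¬(forall x: φ) = exists x: ¬φ, and ¬(exists x: φ) = forall x: ¬φ.
Apply to the existential statement.

forall k: ~(k < 14)


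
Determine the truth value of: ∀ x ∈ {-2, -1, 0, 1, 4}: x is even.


Evaluate the predicate on each element: -2:T, -1:F, 0:T, 1:F, 4:T.
Counterexample x = -1 fails the predicate.

F


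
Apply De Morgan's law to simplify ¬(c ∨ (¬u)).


De Morgan: the negation of a disjunction is the conjunction of the negations.
Distribute ¬ across ∨, flipping it to ∧, and negate each literal.

(¬c) ∧ u


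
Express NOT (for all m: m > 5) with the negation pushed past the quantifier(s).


¬(for all x: φ) = there exists x: ¬φ, and ¬(there exists x: φ) = for all x: ¬φ.
Apply to the universal statement.

there exists m: NOT(m > 5)


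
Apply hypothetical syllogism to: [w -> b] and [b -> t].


Hypothetical syllogism: from (P → Q) and (Q → R), infer (P → R).
Chain the two implications through the shared middle term 'b'.

w -> t


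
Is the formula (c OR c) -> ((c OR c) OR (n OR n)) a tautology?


Build the truth table over {c, n}:
c | n | φ
---------
F | F | T
T | F | T
F | T | T
T | T | T
Every row evaluates to true.

Yes, it is a tautology.


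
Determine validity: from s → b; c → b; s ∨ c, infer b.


This matches the form of proof by cases: the conclusion follows in every model of the premises.

Valid.


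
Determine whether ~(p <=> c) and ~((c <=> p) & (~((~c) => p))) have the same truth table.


Compare truth tables:
c | p | φ | ψ
-------------
False | False | False | False
True | False | True | True
False | True | True | True
True | True | False | True
They differ at row 4 (c=True, p=True): φ=False but ψ=True.

No, they are not logically equivalent.


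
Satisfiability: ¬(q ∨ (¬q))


Check all 2 assignments over {q}:
q | φ
-----
F | F
T | F
No assignment makes the formula true.

Unsatisfiable.


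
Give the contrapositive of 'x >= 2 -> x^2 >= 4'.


The contrapositive of (P → Q) is (¬Q → ¬P); it is logically equivalent to the original.
Here P = 'x >= 2' and Q = 'x^2 >= 4'.

If not (x^2 >= 4), then not (x >= 2).


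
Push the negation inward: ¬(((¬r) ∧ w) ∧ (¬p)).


De Morgan: the negation of a conjunction is the disjunction of the negations.
Distribute ¬ across ∧, flipping it to ∨, and negate each literal.

(r ∨ (¬w)) ∨ p


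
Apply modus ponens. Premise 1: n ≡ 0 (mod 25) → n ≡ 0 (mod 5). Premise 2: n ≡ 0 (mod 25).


Modus ponens: from (P → Q) and P, infer Q.
P = 'n ≡ 0 (mod 25)' is asserted, and P → Q holds, so Q follows.

n ≡ 0 (mod 5).


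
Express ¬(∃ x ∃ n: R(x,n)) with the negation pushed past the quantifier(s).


Negation flips each quantifier (∀↔∃) and negates the inner predicate.
¬(∃ x ∃ n: φ) = ∀ x ∀ n: ¬φ.

∀ x ∀ n: ¬(R(x,n))


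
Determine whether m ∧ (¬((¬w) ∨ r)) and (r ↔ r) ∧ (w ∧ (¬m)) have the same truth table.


Compare truth tables:
m | r | w | φ | ψ
-----------------
F | F | F | F | F
T | F | F | F | F
F | T | F | F | F
T | T | F | F | F
F | F | T | F | T
T | F | T | T | F
F | T | T | F | T
T | T | T | F | F
They differ at row 5 (m=F, r=F, w=T): φ=F but ψ=T.

No, they are not logically equivalent.


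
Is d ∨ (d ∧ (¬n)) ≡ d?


Compare truth tables:
d | n | φ | ψ
-------------
F | F | F | F
T | F | T | T
F | T | F | F
T | T | T | T
The columns φ and ψ agree on every row.

Yes, they are logically equivalent.


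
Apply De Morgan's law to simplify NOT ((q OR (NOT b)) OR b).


De Morgan: the negation of a disjunction is the conjunction of the negations.
Distribute NOT across OR, flipping it to AND, and negate each literal.

((NOT q) AND b) AND (NOT b)


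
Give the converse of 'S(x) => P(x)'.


The converse of (P → Q) is (Q → P). It is not in general equivalent to the original.
Here P = 'S(x)' and Q = 'P(x)'.

If P(x), then S(x).


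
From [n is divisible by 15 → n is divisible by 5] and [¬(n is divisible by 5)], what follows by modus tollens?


Modus tollens: from (P → Q) and ¬Q, infer ¬P.
Q = 'n is divisible by 5' is denied; since P → Q, P must also fail.

Not (n is divisible by 15).


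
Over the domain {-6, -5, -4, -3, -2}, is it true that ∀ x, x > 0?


Evaluate the predicate on each element: -6:F, -5:F, -4:F, -3:F, -2:F.
Counterexample x = -6 fails the predicate.

F


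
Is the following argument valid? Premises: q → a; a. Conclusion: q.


This is affirming the consequent (fallacy). There exist truth assignments where the premises are all true but the conclusion is false.

Invalid.


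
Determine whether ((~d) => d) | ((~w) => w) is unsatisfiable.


Truth table over {d, w}:
d | w | φ
---------
False | False | False
True | False | True
False | True | True
True | True | True
Satisfying assignment at row 2: d=True, w=False gives True.

No, it is not a contradiction.


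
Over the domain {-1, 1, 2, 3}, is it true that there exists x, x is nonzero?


Evaluate the predicate on each element: -1:T, 1:T, 2:T, 3:T.
Witness x = -1 satisfies the predicate.

T


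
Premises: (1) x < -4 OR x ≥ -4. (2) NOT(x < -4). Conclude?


Disjunctive syllogism: from (P ∨ Q) and ¬P, infer Q.
One disjunct, 'x < -4', is ruled out; the other must hold.

x ≥ -4


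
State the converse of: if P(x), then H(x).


The converse of (P → Q) is (Q → P). It is not in general equivalent to the original.
Here P = 'P(x)' and Q = 'H(x)'.

If H(x), then P(x).


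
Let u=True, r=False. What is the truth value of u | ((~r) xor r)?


Substitute u=True, r=False:
~r = True
(~r) xor r = True xor False = True
u | ((~r) xor r) = True | True = True

True


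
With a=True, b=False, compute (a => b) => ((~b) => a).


Substitute a=True, b=False:
a => b = True => False = False
~b = True
(~b) => a = True => True = True
(a => b) => ((~b) => a) = False => True = True

True


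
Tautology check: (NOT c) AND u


Build the truth table over {c, u}:
c | u | φ
---------
F | F | F
T | F | F
F | T | T
T | T | F
Counterexample at row 1: with c=F, u=F, the formula is F.

No, it is not a tautology.


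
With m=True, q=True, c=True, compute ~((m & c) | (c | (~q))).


Substitute m=True, q=True, c=True:
m & c = True & True = True
~q = False
c | (~q) = True | False = True
(m & c) | (c | (~q)) = True | True = True
~((m & c) | (c | (~q))) = False

False


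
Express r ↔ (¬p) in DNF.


Step 1: r ↔ (¬p) is true exactly when both agree: (r ∧ (¬p)) ∨ (¬r ∧ ¬(¬p)).
Step 2: Eliminate any double negations (¬¬X = X).

(r ∧ (¬p)) ∨ ((¬r) ∧ p)


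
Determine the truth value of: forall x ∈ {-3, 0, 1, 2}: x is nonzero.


Evaluate the predicate on each element: -3:True, 0:False, 1:True, 2:True.
Counterexample x = 0 fails the predicate.

False


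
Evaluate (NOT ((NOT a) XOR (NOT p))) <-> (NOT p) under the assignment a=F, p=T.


Substitute a=F, p=T:
NOT a = T
NOT p = F
(NOT a) XOR (NOT p) = T XOR F = T
NOT ((NOT a) XOR (NOT p)) = F
NOT p = F
(NOT ((NOT a) XOR (NOT p))) <-> (NOT p) = F <-> F = T

T


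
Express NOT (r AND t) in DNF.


Step 1: Apply De Morgan: ¬(r ∧ t) = ¬r ∨ ¬t.

(NOT r) OR (NOT t)


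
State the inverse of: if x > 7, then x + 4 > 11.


The inverse of (P → Q) is (¬P → ¬Q). It is equivalent to the converse, not to the original.
Here P = 'x > 7' and Q = 'x + 4 > 11'.

If not (x > 7), then not (x + 4 > 11).


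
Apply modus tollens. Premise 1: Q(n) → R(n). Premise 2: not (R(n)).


Modus tollens: from (P → Q) and ¬Q, infer ¬P.
Q = 'R(n)' is denied; since P → Q, P must also fail.

Not (Q(n)).


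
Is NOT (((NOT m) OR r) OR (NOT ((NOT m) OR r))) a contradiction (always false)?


Truth table over {m, r}:
m | r | φ
---------
F | F | F
T | F | F
F | T | F
T | T | F
Every row is false.

Yes, it is a contradiction.


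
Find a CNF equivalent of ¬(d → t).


Step 1: Rewrite d → t as ¬d ∨ t.
Step 2: Negate: ¬(¬d ∨ t) = d ∧ ¬t (De Morgan + double negation).

d ∧ (¬t)


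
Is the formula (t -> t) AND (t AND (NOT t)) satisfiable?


Check all 2 assignments over {t}:
t | φ
-----
F | F
T | F
No assignment makes the formula true.

Unsatisfiable.


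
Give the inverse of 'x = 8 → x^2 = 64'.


The inverse of (P → Q) is (¬P → ¬Q). It is equivalent to the converse, not to the original.
Here P = 'x = 8' and Q = 'x^2 = 64'.

If not (x = 8), then not (x^2 = 64).


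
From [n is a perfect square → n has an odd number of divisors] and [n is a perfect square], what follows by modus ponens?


Modus ponens: from (P → Q) and P, infer Q.
P = 'n is a perfect square' is asserted, and P → Q holds, so Q follows.

n has an odd number of divisors.


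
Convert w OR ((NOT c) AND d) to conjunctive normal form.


Step 1: Distribute ∨ over ∧: w ∨ ((¬c) ∧ d) = (w ∨ (¬c)) ∧ (w ∨ d).

(w OR (NOT c)) AND (w OR d)


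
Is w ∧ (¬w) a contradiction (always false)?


Truth table over {w}:
w | φ
-----
F | F
T | F
Every row is false.

Yes, it is a contradiction.


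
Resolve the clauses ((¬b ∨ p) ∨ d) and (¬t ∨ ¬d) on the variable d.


The clauses contain complementary literals d and ¬d.
Resolution eliminates this pair and disjoins the remaining literals (merging duplicates).

((¬b ∨ p) ∨ ¬t)


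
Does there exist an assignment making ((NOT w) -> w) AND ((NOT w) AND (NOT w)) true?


Check all 2 assignments over {w}:
w | φ
-----
F | F
T | F
No assignment makes the formula true.

Unsatisfiable.


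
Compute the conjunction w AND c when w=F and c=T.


Conjunction is true only when both operands are true.
Substitute: w=F, c=T.
F AND T evaluates to F.

F


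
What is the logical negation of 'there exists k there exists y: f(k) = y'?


Negation flips each quantifier (∀↔∃) and negates the inner predicate.
¬(there exists k there exists y: φ) = for all k for all y: ¬φ.

for all k for all y: NOT(f(k) = y)


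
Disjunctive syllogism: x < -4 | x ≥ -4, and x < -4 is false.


Disjunctive syllogism: from (P ∨ Q) and ¬P, infer Q.
One disjunct, 'x < -4', is ruled out; the other must hold.

x ≥ -4


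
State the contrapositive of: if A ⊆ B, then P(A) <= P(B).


The contrapositive of (P → Q) is (¬Q → ¬P); it is logically equivalent to the original.
Here P = 'A ⊆ B' and Q = 'P(A) <= P(B)'.

If not (P(A) <= P(B)), then not (A ⊆ B).


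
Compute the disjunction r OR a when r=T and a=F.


Disjunction is false only when both operands are false.
Substitute: r=T, a=F.
T OR F evaluates to T.

T


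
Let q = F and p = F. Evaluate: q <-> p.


Biconditional is true when both operands have the same truth value.
Substitute: q=F, p=F.
F <-> F evaluates to T.

T


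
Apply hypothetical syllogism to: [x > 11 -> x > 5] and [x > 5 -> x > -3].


Hypothetical syllogism: from (P → Q) and (Q → R), infer (P → R).
Chain the two implications through the shared middle term 'x > 5'.

x > 11 -> x > -3


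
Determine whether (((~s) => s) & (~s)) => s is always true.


Build the truth table over {s}:
s | φ
-----
False | True
True | True
Every row evaluates to true.

Yes, it is a tautology.


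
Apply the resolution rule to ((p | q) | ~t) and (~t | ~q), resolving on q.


The clauses contain complementary literals q and ~q.
Resolution eliminates this pair and disjoins the remaining literals (merging duplicates).

(~t | p)


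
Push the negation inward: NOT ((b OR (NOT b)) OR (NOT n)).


De Morgan: the negation of a disjunction is the conjunction of the negations.
Distribute NOT across OR, flipping it to AND, and negate each literal.

((NOT b) AND b) AND n


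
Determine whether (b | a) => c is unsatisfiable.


Truth table over {a, b, c}:
a | b | c | φ
-------------
False | False | False | True
True | False | False | False
False | True | False | False
True | True | False | False
False | False | True | True
True | False | True | True
False | True | True | True
True | True | True | True
Satisfying assignment at row 1: a=False, b=False, c=False gives True.

No, it is not a contradiction.


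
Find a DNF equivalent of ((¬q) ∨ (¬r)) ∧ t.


Step 1: Distribute ∧ over ∨: ((¬q) ∨ (¬r)) ∧ t = ((¬q) ∧ t) ∨ ((¬r) ∧ t).

((¬q) ∧ t) ∨ ((¬r) ∧ t)


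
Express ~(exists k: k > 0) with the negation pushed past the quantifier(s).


¬(forall x: φ) = exists x: ¬φ, and ¬(exists x: φ) = forall x: ¬φ.
Apply to the existential statement.

forall k: ~(k > 0)


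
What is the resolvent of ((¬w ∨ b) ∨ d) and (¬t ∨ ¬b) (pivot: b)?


The clauses contain complementary literals b and ¬b.
Resolution eliminates this pair and disjoins the remaining literals (merging duplicates).

((d ∨ ¬w) ∨ ¬t)


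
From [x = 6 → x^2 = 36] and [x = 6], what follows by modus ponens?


Modus ponens: from (P → Q) and P, infer Q.
P = 'x = 6' is asserted, and P → Q holds, so Q follows.

x^2 = 36.


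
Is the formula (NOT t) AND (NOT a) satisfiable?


Search for a satisfying assignment over {a, t}.
Try a=F, t=F: the formula evaluates to T.
A satisfying assignment exists.

Satisfiable.


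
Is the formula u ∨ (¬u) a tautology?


Build the truth table over {u}:
u | φ
-----
F | T
T | T
Every row evaluates to true.

Yes, it is a tautology.


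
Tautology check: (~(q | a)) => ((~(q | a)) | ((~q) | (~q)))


Build the truth table over {a, q}:
a | q | φ
---------
False | False | True
True | False | True
False | True | True
True | True | True
Every row evaluates to true.

Yes, it is a tautology.


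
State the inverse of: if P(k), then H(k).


The inverse of (P → Q) is (¬P → ¬Q). It is equivalent to the converse, not to the original.
Here P = 'P(k)' and Q = 'H(k)'.

If not (P(k)), then not (H(k)).


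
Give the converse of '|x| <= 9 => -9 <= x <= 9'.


The converse of (P → Q) is (Q → P). It is not in general equivalent to the original.
Here P = '|x| <= 9' and Q = '-9 <= x <= 9'.

If -9 <= x <= 9, then |x| <= 9.


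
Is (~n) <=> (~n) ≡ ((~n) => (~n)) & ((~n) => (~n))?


Compare truth tables:
n | φ | ψ
---------
False | True | True
True | True | True
The columns φ and ψ agree on every row.

Yes, they are logically equivalent.


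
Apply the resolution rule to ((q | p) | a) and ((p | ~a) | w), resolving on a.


The clauses contain complementary literals a and ~a.
Resolution eliminates this pair and disjoins the remaining literals (merging duplicates).

((q | p) | w)


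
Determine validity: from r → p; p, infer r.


This is affirming the consequent (fallacy). There exist truth assignments where the premises are all true but the conclusion is false.

Invalid.


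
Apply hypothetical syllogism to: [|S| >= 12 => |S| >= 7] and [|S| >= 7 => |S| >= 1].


Hypothetical syllogism: from (P → Q) and (Q → R), infer (P → R).
Chain the two implications through the shared middle term '|S| >= 7'.

|S| >= 12 => |S| >= 1


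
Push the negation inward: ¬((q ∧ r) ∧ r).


De Morgan: the negation of a conjunction is the disjunction of the negations.
Distribute ¬ across ∧, flipping it to ∨, and negate each literal.

((¬q) ∨ (¬r)) ∨ (¬r)


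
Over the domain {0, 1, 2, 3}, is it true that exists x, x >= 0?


Evaluate the predicate on each element: 0:True, 1:True, 2:True, 3:True.
Witness x = 0 satisfies the predicate.

True


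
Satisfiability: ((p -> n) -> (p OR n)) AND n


Search for a satisfying assignment over {n, p}.
Try n=T, p=F: the formula evaluates to T.
A satisfying assignment exists.

Satisfiable.


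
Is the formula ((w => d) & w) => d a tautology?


Build the truth table over {d, w}:
d | w | φ
---------
False | False | True
True | False | True
False | True | True
True | True | True
Every row evaluates to true.

Yes, it is a tautology.


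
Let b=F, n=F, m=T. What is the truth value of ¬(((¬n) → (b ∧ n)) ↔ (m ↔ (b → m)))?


Substitute b=F, n=F, m=T:
¬n = T
b ∧ n = F ∧ F = F
(¬n) → (b ∧ n) = T → F = F
b → m = F → T = T
m ↔ (b → m) = T ↔ T = T
((¬n) → (b ∧ n)) ↔ (m ↔ (b → m)) = F ↔ T = F
¬(((¬n) → (b ∧ n)) ↔ (m ↔ (b → m))) = T

T


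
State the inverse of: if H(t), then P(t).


The inverse of (P → Q) is (¬P → ¬Q). It is equivalent to the converse, not to the original.
Here P = 'H(t)' and Q = 'P(t)'.

If not (H(t)), then not (P(t)).


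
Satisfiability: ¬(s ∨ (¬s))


Check all 2 assignments over {s}:
s | φ
-----
F | F
T | F
No assignment makes the formula true.

Unsatisfiable.


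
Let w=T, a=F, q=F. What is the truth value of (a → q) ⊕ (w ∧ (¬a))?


Substitute w=T, a=F, q=F:
a → q = F → F = T
¬a = T
w ∧ (¬a) = T ∧ T = T
(a → q) ⊕ (w ∧ (¬a)) = T ⊕ T = F

F


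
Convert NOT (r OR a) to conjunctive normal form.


Step 1: Apply De Morgan: ¬(r ∨ a) = ¬r ∧ ¬a.

(NOT r) AND (NOT a)


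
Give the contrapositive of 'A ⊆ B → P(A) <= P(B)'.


The contrapositive of (P → Q) is (¬Q → ¬P); it is logically equivalent to the original.
Here P = 'A ⊆ B' and Q = 'P(A) <= P(B)'.

If not (P(A) <= P(B)), then not (A ⊆ B).


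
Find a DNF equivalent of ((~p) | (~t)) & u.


Step 1: Distribute ∧ over ∨: ((¬p) ∨ (¬t)) ∧ u = ((¬p) ∧ u) ∨ ((¬t) ∧ u).

((~p) & u) | ((~t) & u)


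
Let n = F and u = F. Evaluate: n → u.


Implication is false only when antecedent is true and consequent is false.
Substitute: n=F, u=F.
F → F evaluates to T.

T


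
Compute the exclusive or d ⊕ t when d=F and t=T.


Exclusive or is true when exactly one operand is true.
Substitute: d=F, t=T.
F ⊕ T evaluates to T.

T


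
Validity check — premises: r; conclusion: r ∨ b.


This matches the form of disjunction introduction: the conclusion follows in every model of the premises.

Valid.


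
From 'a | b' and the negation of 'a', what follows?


Disjunctive syllogism: from (P ∨ Q) and ¬P, infer Q.
One disjunct, 'a', is ruled out; the other must hold.

b


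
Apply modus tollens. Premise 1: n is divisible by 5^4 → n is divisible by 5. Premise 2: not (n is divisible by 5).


Modus tollens: from (P → Q) and ¬Q, infer ¬P.
Q = 'n is divisible by 5' is denied; since P → Q, P must also fail.

Not (n is divisible by 5^4).


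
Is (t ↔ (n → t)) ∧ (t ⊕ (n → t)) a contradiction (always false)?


Truth table over {n, t}:
n | t | φ
---------
F | F | F
T | F | F
F | T | F
T | T | F
Every row is false.

Yes, it is a contradiction.


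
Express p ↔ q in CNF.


Step 1: Rewrite p ↔ q as (p → q) ∧ (q → p).
Step 2: Rewrite each implication as a disjunction.

((¬p) ∨ q) ∧ ((¬q) ∨ p)


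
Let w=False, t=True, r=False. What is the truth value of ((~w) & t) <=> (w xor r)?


Substitute w=False, t=True, r=False:
~w = True
(~w) & t = True & True = True
w xor r = False xor False = False
((~w) & t) <=> (w xor r) = True <=> False = False

False


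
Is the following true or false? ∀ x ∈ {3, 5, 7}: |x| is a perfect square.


Evaluate the predicate on each element: 3:F, 5:F, 7:F.
Counterexample x = 3 fails the predicate.

F


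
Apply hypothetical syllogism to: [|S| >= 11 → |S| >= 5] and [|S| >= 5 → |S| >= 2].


Hypothetical syllogism: from (P → Q) and (Q → R), infer (P → R).
Chain the two implications through the shared middle term '|S| >= 5'.

|S| >= 11 → |S| >= 2


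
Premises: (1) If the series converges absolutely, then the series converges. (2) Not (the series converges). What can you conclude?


Modus tollens: from (P → Q) and ¬Q, infer ¬P.
Q = 'the series converges' is denied; since P → Q, P must also fail.

Not (the series converges absolutely).


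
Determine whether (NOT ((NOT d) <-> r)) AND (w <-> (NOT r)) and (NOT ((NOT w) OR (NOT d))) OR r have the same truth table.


Compare truth tables:
d | r | w | φ | ψ
-----------------
F | F | F | F | F
T | F | F | F | F
F | T | F | F | T
T | T | F | T | T
F | F | T | T | F
T | F | T | F | T
F | T | T | F | T
T | T | T | F | T
They differ at row 3 (d=F, r=T, w=F): φ=F but ψ=T.

No, they are not logically equivalent.


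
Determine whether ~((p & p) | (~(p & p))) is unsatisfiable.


Truth table over {p}:
p | φ
-----
False | False
True | False
Every row is false.

Yes, it is a contradiction.


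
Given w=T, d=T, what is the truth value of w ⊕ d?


Exclusive or is true when exactly one operand is true.
Substitute: w=T, d=T.
T ⊕ T evaluates to F.

F


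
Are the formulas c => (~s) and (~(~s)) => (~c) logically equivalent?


Compare truth tables:
c | s | φ | ψ
-------------
False | False | True | True
True | False | True | True
False | True | True | True
True | True | False | False
The columns φ and ψ agree on every row.

Yes, they are logically equivalent.


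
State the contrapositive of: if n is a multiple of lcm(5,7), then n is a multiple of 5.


The contrapositive of (P → Q) is (¬Q → ¬P); it is logically equivalent to the original.
Here P = 'n is a multiple of lcm(5,7)' and Q = 'n is a multiple of 5'.

If not (n is a multiple of 5), then not (n is a multiple of lcm(5,7)).


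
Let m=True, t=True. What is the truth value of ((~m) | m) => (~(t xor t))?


Substitute m=True, t=True:
~m = False
(~m) | m = False | True = True
t xor t = True xor True = False
~(t xor t) = True
((~m) | m) => (~(t xor t)) = True => True = True

True


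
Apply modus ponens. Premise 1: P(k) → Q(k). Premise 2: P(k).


Modus ponens: from (P → Q) and P, infer Q.
P = 'P(k)' is asserted, and P → Q holds, so Q follows.

Q(k).


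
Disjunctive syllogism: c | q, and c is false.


Disjunctive syllogism: from (P ∨ Q) and ¬P, infer Q.
One disjunct, 'c', is ruled out; the other must hold.

q


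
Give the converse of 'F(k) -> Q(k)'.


The converse of (P → Q) is (Q → P). It is not in general equivalent to the original.
Here P = 'F(k)' and Q = 'Q(k)'.

If Q(k), then F(k).


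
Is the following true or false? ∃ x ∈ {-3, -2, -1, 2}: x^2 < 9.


Evaluate the predicate on each element: -3:F, -2:T, -1:T, 2:T.
Witness x = -2 satisfies the predicate.

T


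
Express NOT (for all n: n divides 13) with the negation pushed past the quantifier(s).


¬(for all x: φ) = there exists x: ¬φ, and ¬(there exists x: φ) = for all x: ¬φ.
Apply to the universal statement.

there exists n: NOT(n divides 13)


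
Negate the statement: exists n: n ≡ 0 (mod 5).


¬(forall x: φ) = exists x: ¬φ, and ¬(exists x: φ) = forall x: ¬φ.
Apply to the existential statement.

forall n: ~(n ≡ 0 (mod 5))


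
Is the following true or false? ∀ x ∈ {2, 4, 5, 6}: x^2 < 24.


Evaluate the predicate on each element: 2:T, 4:T, 5:F, 6:F.
Counterexample x = 5 fails the predicate.

F


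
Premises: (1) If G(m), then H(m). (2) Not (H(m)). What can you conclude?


Modus tollens: from (P → Q) and ¬Q, infer ¬P.
Q = 'H(m)' is denied; since P → Q, P must also fail.

Not (G(m)).


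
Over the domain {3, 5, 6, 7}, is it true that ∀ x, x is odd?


Evaluate the predicate on each element: 3:T, 5:T, 6:F, 7:T.
Counterexample x = 6 fails the predicate.

F


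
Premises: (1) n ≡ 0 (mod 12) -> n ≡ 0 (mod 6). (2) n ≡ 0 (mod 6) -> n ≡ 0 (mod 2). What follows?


Hypothetical syllogism: from (P → Q) and (Q → R), infer (P → R).
Chain the two implications through the shared middle term 'n ≡ 0 (mod 6)'.

n ≡ 0 (mod 12) -> n ≡ 0 (mod 2)


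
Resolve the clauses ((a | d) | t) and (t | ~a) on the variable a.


The clauses contain complementary literals a and ~a.
Resolution eliminates this pair and disjoins the remaining literals (merging duplicates).

(t | d)


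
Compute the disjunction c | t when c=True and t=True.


Disjunction is false only when both operands are false.
Substitute: c=True, t=True.
True | True evaluates to True.

True


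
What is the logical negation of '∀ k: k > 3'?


¬(∀ x: φ) = ∃ x: ¬φ, and ¬(∃ x: φ) = ∀ x: ¬φ.
Apply to the universal statement.

∃ k: ¬(k > 3)


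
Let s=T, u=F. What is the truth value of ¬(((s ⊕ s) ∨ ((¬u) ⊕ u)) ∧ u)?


Substitute s=T, u=F:
s ⊕ s = T ⊕ T = F
¬u = T
(¬u) ⊕ u = T ⊕ F = T
(s ⊕ s) ∨ ((¬u) ⊕ u) = F ∨ T = T
((s ⊕ s) ∨ ((¬u) ⊕ u)) ∧ u = T ∧ F = F
¬(((s ⊕ s) ∨ ((¬u) ⊕ u)) ∧ u) = T

T


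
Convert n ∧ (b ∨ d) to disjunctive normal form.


Step 1: Distribute ∧ over ∨: n ∧ (b ∨ d) = (n ∧ b) ∨ (n ∧ d).

(n ∧ b) ∨ (n ∧ d)


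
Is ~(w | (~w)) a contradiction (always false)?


Truth table over {w}:
w | φ
-----
False | False
True | False
Every row is false.

Yes, it is a contradiction.


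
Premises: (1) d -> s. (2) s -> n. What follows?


Hypothetical syllogism: from (P → Q) and (Q → R), infer (P → R).
Chain the two implications through the shared middle term 's'.

d -> n


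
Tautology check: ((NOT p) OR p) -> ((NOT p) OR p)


Build the truth table over {p}:
p | φ
-----
F | T
T | T
Every row evaluates to true.

Yes, it is a tautology.


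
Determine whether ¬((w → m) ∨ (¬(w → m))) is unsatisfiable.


Truth table over {m, w}:
m | w | φ
---------
F | F | F
T | F | F
F | T | F
T | T | F
Every row is false.

Yes, it is a contradiction.


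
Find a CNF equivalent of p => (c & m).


Step 1: Rewrite p → (c ∧ m) as ¬p ∨ (c ∧ m).
Step 2: Distribute ∨ over ∧.

((~p) | c) & ((~p) | m)


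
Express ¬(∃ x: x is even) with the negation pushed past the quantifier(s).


¬(∀ x: φ) = ∃ x: ¬φ, and ¬(∃ x: φ) = ∀ x: ¬φ.
Apply to the existential statement.

∀ x: ¬(x is even)


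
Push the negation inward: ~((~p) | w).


De Morgan: the negation of a disjunction is the conjunction of the negations.
Distribute ~ across |, flipping it to &, and negate each literal.

p & (~w)


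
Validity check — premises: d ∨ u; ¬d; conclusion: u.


This matches the form of disjunctive syllogism: the conclusion follows in every model of the premises.

Valid.


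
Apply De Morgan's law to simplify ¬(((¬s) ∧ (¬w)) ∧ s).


De Morgan: the negation of a conjunction is the disjunction of the negations.
Distribute ¬ across ∧, flipping it to ∨, and negate each literal.

(s ∨ w) ∨ (¬s)


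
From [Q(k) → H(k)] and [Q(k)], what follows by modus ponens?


Modus ponens: from (P → Q) and P, infer Q.
P = 'Q(k)' is asserted, and P → Q holds, so Q follows.

H(k).


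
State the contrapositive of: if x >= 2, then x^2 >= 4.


The contrapositive of (P → Q) is (¬Q → ¬P); it is logically equivalent to the original.
Here P = 'x >= 2' and Q = 'x^2 >= 4'.

If not (x^2 >= 4), then not (x >= 2).


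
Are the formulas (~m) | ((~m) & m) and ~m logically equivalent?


Compare truth tables:
m | φ | ψ
---------
False | True | True
True | False | False
The columns φ and ψ agree on every row.

Yes, they are logically equivalent.


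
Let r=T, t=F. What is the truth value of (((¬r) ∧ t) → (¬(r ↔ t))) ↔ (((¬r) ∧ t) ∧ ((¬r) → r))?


Substitute r=T, t=F:
… (earlier sub-steps elided)
(¬r) ∧ t = F ∧ F = F
r ↔ t = T ↔ F = F
¬(r ↔ t) = T
((¬r) ∧ t) → (¬(r ↔ t)) = F → T = T
¬r = F
(¬r) ∧ t = F ∧ F = F
¬r = F
(¬r) → r = F → T = T
((¬r) ∧ t) ∧ ((¬r) → r) = F ∧ T = F
(((¬r) ∧ t) → (¬(r ↔ t))) ↔ (((¬r) ∧ t) ∧ ((¬r) → r)) = T ↔ F = F

F


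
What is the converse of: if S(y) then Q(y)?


The converse of (P → Q) is (Q → P). It is not in general equivalent to the original.
Here P = 'S(y)' and Q = 'Q(y)'.

If Q(y), then S(y).


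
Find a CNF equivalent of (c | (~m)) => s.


Step 1: Rewrite as ¬(c ∨ (¬m)) ∨ s = (¬c ∧ ¬(¬m)) ∨ s.
Step 2: Distribute ∨ over ∧.
Step 3: Eliminate any double negations (¬¬X = X).

((~c) | s) & (m | s)


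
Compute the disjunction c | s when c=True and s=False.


Disjunction is false only when both operands are false.
Substitute: c=True, s=False.
True | False evaluates to True.

True


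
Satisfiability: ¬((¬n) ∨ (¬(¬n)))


Check all 2 assignments over {n}:
n | φ
-----
F | F
T | F
No assignment makes the formula true.

Unsatisfiable.


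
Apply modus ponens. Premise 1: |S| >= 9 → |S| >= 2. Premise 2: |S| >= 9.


Modus ponens: from (P → Q) and P, infer Q.
P = '|S| >= 9' is asserted, and P → Q holds, so Q follows.

|S| >= 2.


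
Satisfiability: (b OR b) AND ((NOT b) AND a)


Check all 4 assignments over {a, b}:
a | b | φ
---------
F | F | F
T | F | F
F | T | F
T | T | F
No assignment makes the formula true.

Unsatisfiable.


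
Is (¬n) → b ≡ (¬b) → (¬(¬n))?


Compare truth tables:
b | n | φ | ψ
-------------
F | F | F | F
T | F | T | T
F | T | T | T
T | T | T | T
The columns φ and ψ agree on every row.

Yes, they are logically equivalent.


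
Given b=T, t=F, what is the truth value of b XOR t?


Exclusive or is true when exactly one operand is true.
Substitute: b=T, t=F.
T XOR F evaluates to T.

T


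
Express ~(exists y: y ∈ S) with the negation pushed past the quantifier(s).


¬(forall x: φ) = exists x: ¬φ, and ¬(exists x: φ) = forall x: ¬φ.
Apply to the existential statement.

forall y: ~(y ∈ S)


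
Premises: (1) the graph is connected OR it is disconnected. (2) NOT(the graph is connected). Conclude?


Disjunctive syllogism: from (P ∨ Q) and ¬P, infer Q.
One disjunct, 'the graph is connected', is ruled out; the other must hold.

it is disconnected


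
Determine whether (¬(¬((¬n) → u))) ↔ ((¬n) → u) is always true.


Build the truth table over {n, u}:
n | u | φ
---------
F | F | T
T | F | T
F | T | T
T | T | T
Every row evaluates to true.

Yes, it is a tautology.


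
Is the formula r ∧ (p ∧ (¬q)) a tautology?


Build the truth table over {p, q, r}:
p | q | r | φ
-------------
F | F | F | F
T | F | F | F
F | T | F | F
T | T | F | F
F | F | T | F
T | F | T | T
F | T | T | F
T | T | T | F
Counterexample at row 1: with p=F, q=F, r=F, the formula is F.

No, it is not a tautology.


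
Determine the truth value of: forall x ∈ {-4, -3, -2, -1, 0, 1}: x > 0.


Evaluate the predicate on each element: -4:False, -3:False, -2:False, -1:False, 0:False, 1:True.
Counterexample x = -4 fails the predicate.

False


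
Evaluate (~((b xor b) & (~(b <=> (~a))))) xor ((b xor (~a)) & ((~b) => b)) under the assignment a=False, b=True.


Substitute a=False, b=True:
… (earlier sub-steps elided)
b <=> (~a) = True <=> True = True
~(b <=> (~a)) = False
(b xor b) & (~(b <=> (~a))) = False & False = False
~((b xor b) & (~(b <=> (~a)))) = True
~a = True
b xor (~a) = True xor True = False
~b = False
(~b) => b = False => True = True
(b xor (~a)) & ((~b) => b) = False & True = False
(~((b xor b) & (~(b <=> (~a))))) xor ((b xor (~a)) & ((~b) => b)) = True xor False = True

True


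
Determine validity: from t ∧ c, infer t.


This matches the form of conjunction elimination: the conclusion follows in every model of the premises.

Valid.


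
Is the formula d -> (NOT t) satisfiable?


Search for a satisfying assignment over {d, t}.
Try d=F, t=F: the formula evaluates to T.
A satisfying assignment exists.

Satisfiable.


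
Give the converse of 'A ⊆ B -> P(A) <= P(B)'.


The converse of (P → Q) is (Q → P). It is not in general equivalent to the original.
Here P = 'A ⊆ B' and Q = 'P(A) <= P(B)'.

If P(A) <= P(B), then A ⊆ B.


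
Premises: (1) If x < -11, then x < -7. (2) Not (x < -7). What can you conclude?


Modus tollens: from (P → Q) and ¬Q, infer ¬P.
Q = 'x < -7' is denied; since P → Q, P must also fail.

Not (x < -11).


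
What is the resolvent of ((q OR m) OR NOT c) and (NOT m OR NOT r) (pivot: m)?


The clauses contain complementary literals m and NOTm.
Resolution eliminates this pair and disjoins the remaining literals (merging duplicates).

((NOT c OR q) OR NOT r)


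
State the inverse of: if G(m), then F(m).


The inverse of (P → Q) is (¬P → ¬Q). It is equivalent to the converse, not to the original.
Here P = 'G(m)' and Q = 'F(m)'.

If not (G(m)), then not (F(m)).


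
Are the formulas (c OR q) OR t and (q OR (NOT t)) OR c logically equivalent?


Compare truth tables:
c | q | t | φ | ψ
-----------------
F | F | F | F | T
T | F | F | T | T
F | T | F | T | T
T | T | F | T | T
F | F | T | T | F
T | F | T | T | T
F | T | T | T | T
T | T | T | T | T
They differ at row 1 (c=F, q=F, t=F): φ=F but ψ=T.

No, they are not logically equivalent.


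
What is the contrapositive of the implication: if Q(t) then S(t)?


The contrapositive of (P → Q) is (¬Q → ¬P); it is logically equivalent to the original.
Here P = 'Q(t)' and Q = 'S(t)'.

If not (S(t)), then not (Q(t)).


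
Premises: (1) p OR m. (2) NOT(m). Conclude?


Disjunctive syllogism: from (P ∨ Q) and ¬P, infer Q.
One disjunct, 'm', is ruled out; the other must hold.

p


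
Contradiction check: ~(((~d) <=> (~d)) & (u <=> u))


Truth table over {d, u}:
d | u | φ
---------
False | False | False
True | False | False
False | True | False
True | True | False
Every row is false.

Yes, it is a contradiction.


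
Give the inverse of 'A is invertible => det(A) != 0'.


The inverse of (P → Q) is (¬P → ¬Q). It is equivalent to the converse, not to the original.
Here P = 'A is invertible' and Q = 'det(A) != 0'.

If not (A is invertible), then not (det(A) != 0).


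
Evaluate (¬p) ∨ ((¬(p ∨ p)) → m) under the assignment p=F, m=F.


Substitute p=F, m=F:
¬p = T
p ∨ p = F ∨ F = F
¬(p ∨ p) = T
(¬(p ∨ p)) → m = T → F = F
(¬p) ∨ ((¬(p ∨ p)) → m) = T ∨ F = T

T


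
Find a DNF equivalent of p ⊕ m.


Step 1: p ⊕ m is true exactly when they disagree: (p ∧ ¬m) ∨ (¬p ∧ m).

(p ∧ (¬m)) ∨ ((¬p) ∧ m)


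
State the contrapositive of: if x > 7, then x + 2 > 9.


The contrapositive of (P → Q) is (¬Q → ¬P); it is logically equivalent to the original.
Here P = 'x > 7' and Q = 'x + 2 > 9'.

If not (x + 2 > 9), then not (x > 7).


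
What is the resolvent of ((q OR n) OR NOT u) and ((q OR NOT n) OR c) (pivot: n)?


The clauses contain complementary literals n and NOTn.
Resolution eliminates this pair and disjoins the remaining literals (merging duplicates).

((q OR NOT u) OR c)


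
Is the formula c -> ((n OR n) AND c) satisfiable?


Search for a satisfying assignment over {c, n}.
Try c=F, n=F: the formula evaluates to T.
A satisfying assignment exists.

Satisfiable.


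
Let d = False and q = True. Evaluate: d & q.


Conjunction is true only when both operands are true.
Substitute: d=False, q=True.
False & True evaluates to False.

False


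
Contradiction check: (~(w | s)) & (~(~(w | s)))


Truth table over {s, w}:
s | w | φ
---------
False | False | False
True | False | False
False | True | False
True | True | False
Every row is false.

Yes, it is a contradiction.


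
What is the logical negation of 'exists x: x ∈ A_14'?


¬(forall x: φ) = exists x: ¬φ, and ¬(exists x: φ) = forall x: ¬φ.
Apply to the existential statement.

forall x: ~(x ∈ A_14)


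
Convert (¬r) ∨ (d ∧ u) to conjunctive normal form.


Step 1: Distribute ∨ over ∧: (¬r) ∨ (d ∧ u) = ((¬r) ∨ d) ∧ ((¬r) ∨ u).

((¬r) ∨ d) ∧ ((¬r) ∨ u)


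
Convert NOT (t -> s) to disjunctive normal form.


Step 1: Rewrite implication then negate: ¬(¬t ∨ s) = t ∧ ¬s.

t AND (NOT s)


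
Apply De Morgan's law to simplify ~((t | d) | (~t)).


De Morgan: the negation of a disjunction is the conjunction of the negations.
Distribute ~ across |, flipping it to &, and negate each literal.

((~t) & (~d)) & t


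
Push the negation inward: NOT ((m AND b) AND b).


De Morgan: the negation of a conjunction is the disjunction of the negations.
Distribute NOT across AND, flipping it to OR, and negate each literal.

((NOT m) OR (NOT b)) OR (NOT b)


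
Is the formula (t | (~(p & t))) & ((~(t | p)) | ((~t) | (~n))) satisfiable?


Search for a satisfying assignment over {n, p, t}.
Try n=False, p=False, t=False: the formula evaluates to True.
A satisfying assignment exists.

Satisfiable.


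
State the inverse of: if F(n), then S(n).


The inverse of (P → Q) is (¬P → ¬Q). It is equivalent to the converse, not to the original.
Here P = 'F(n)' and Q = 'S(n)'.

If not (F(n)), then not (S(n)).


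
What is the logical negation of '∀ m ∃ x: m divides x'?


Negation flips each quantifier (∀↔∃) and negates the inner predicate.
¬(∀ m ∃ x: φ) = ∃ m ∀ x: ¬φ.

∃ m ∀ x: ¬(m divides x)


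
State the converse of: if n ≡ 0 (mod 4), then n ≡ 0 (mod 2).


The converse of (P → Q) is (Q → P). It is not in general equivalent to the original.
Here P = 'n ≡ 0 (mod 4)' and Q = 'n ≡ 0 (mod 2)'.

If n ≡ 0 (mod 2), then n ≡ 0 (mod 4).
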